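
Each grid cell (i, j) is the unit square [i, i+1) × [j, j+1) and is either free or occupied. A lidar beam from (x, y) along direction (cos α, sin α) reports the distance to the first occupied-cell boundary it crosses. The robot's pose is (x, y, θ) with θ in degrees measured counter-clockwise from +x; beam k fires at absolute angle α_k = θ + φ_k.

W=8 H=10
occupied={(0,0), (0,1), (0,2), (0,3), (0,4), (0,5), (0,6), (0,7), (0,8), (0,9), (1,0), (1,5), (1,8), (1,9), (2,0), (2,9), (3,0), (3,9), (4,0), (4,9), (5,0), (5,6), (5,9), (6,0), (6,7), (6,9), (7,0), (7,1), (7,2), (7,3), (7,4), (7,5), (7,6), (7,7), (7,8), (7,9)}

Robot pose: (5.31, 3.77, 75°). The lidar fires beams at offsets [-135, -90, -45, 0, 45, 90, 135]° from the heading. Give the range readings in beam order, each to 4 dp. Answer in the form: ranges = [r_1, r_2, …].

beam 1: φ=-135°, α=300°
  direction (0.5000, -0.8660); cell (5,3); t to first gridline: x 1.3800, y 0.8891 (then +2.0000 / +1.1547)
    (5,2) via y @ 0.8891
    (6,2) via x @ 1.3800
    (6,1) via y @ 2.0438
    (6,0) via y @ 3.1985  # hit
  → r_1 = 3.1985
beam 2: φ=-90°, α=345°
  direction (0.9659, -0.2588); cell (5,3); t to first gridline: x 0.7143, y 2.9751 (then +1.0353 / +3.8637)
    (6,3) via x @ 0.7143
    (7,3) via x @ 1.7496  # hit
  → r_2 = 1.7496
beam 3: φ=-45°, α=30°
  direction (0.8660, 0.5000); cell (5,3); t to first gridline: x 0.7967, y 0.4600 (then +1.1547 / +2.0000)
    (5,4) via y @ 0.4600
    (6,4) via x @ 0.7967
    (7,4) via x @ 1.9514  # hit
  → r_3 = 1.9514
beam 4: φ=0°, α=75°
  direction (0.2588, 0.9659); cell (5,3); t to first gridline: x 2.6660, y 0.2381 (then +3.8637 / +1.0353)
    (5,4) via y @ 0.2381
    (5,5) via y @ 1.2734
    (5,6) via y @ 2.3087  # hit
  → r_4 = 2.3087
beam 5: φ=45°, α=120°
  direction (-0.5000, 0.8660); cell (5,3); t to first gridline: x 0.6200, y 0.2656 (then +2.0000 / +1.1547)
    (5,4) via y @ 0.2656
    (4,4) via x @ 0.6200
    (4,5) via y @ 1.4203
    (4,6) via y @ 2.5750
    (3,6) via x @ 2.6200
    (3,7) via y @ 3.7297
    (2,7) via x @ 4.6200
    (2,8) via y @ 4.8844
    (2,9) via y @ 6.0391  # hit
  → r_5 = 6.0391
beam 6: φ=90°, α=165°
  direction (-0.9659, 0.2588); cell (5,3); t to first gridline: x 0.3209, y 0.8887 (then +1.0353 / +3.8637)
    (4,3) via x @ 0.3209
    (4,4) via y @ 0.8887
    (3,4) via x @ 1.3562
    (2,4) via x @ 2.3915
    (1,4) via x @ 3.4268
    (0,4) via x @ 4.4620  # hit
  → r_6 = 4.4620
beam 7: φ=135°, α=210°
  direction (-0.8660, -0.5000); cell (5,3); t to first gridline: x 0.3580, y 1.5400 (then +1.1547 / +2.0000)
    (4,3) via x @ 0.3580
    (3,3) via x @ 1.5127
    (3,2) via y @ 1.5400
    (2,2) via x @ 2.6674
    (2,1) via y @ 3.5400
    (1,1) via x @ 3.8221
    (0,1) via x @ 4.9768  # hit
  → r_7 = 4.9768

ranges = [3.1985, 1.7496, 1.9514, 2.3087, 6.0391, 4.4620, 4.9768]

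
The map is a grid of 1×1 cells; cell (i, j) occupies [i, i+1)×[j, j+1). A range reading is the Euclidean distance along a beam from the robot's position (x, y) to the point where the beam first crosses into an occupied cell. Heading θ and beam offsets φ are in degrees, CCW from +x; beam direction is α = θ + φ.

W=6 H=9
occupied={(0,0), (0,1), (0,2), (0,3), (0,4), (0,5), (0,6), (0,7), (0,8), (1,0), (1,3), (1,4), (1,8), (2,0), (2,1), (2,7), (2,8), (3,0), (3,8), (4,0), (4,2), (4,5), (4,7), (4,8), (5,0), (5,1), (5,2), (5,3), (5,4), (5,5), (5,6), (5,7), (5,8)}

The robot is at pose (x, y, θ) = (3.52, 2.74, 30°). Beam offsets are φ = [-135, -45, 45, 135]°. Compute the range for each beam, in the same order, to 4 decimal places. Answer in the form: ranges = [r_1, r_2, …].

beam 1: φ=-135°, α=255°
  direction (-0.2588, -0.9659); cell (3,2); t to first gridline: x 2.0091, y 0.7661 (then +3.8637 / +1.0353)
    (3,1) via y @ 0.7661
    (3,0) via y @ 1.8014  # hit
  → r_1 = 1.8014
beam 2: φ=-45°, α=345°
  direction (0.9659, -0.2588); cell (3,2); t to first gridline: x 0.4969, y 2.8591 (then +1.0353 / +3.8637)
    (4,2) via x @ 0.4969  # hit
  → r_2 = 0.4969
beam 3: φ=45°, α=75°
  direction (0.2588, 0.9659); cell (3,2); t to first gridline: x 1.8546, y 0.2692 (then +3.8637 / +1.0353)
    (3,3) via y @ 0.2692
    (3,4) via y @ 1.3044
    (4,4) via x @ 1.8546
    (4,5) via y @ 2.3397  # hit
  → r_3 = 2.3397
beam 4: φ=135°, α=165°
  direction (-0.9659, 0.2588); cell (3,2); t to first gridline: x 0.5383, y 1.0046 (then +1.0353 / +3.8637)
    (2,2) via x @ 0.5383
    (2,3) via y @ 1.0046
    (1,3) via x @ 1.5736  # hit
  → r_4 = 1.5736

ranges = [1.8014, 0.4969, 2.3397, 1.5736]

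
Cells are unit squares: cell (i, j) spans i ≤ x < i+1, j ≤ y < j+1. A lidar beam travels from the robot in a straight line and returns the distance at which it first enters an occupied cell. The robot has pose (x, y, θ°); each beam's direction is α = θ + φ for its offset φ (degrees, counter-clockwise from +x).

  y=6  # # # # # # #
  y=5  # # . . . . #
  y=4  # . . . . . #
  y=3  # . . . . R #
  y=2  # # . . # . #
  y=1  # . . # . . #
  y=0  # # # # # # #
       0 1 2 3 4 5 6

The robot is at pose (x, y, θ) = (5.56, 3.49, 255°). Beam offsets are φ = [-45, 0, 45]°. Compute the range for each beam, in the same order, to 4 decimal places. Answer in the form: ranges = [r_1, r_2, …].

beam 1: φ=-45°, α=210°
  cosα=-0.8660 sinα=-0.5000 | (5,3) | tMaxX 0.6466 tMaxY 0.9800 | tΔX 1.1547 tΔY 2.0000
    t=0.6466 [x] (4,3)
    t=0.9800 [y] (4,2) — stop
  → r_1 = 0.9800
beam 2: φ=0°, α=255°
  cosα=-0.2588 sinα=-0.9659 | (5,3) | tMaxX 2.1637 tMaxY 0.5073 | tΔX 3.8637 tΔY 1.0353
    t=0.5073 [y] (5,2)
    t=1.5426 [y] (5,1)
    t=2.1637 [x] (4,1)
    t=2.5778 [y] (4,0) — stop
  → r_2 = 2.5778
beam 3: φ=45°, α=300°
  cosα=0.5000 sinα=-0.8660 | (5,3) | tMaxX 0.8800 tMaxY 0.5658 | tΔX 2.0000 tΔY 1.1547
    t=0.5658 [y] (5,2)
    t=0.8800 [x] (6,2) — stop
  → r_3 = 0.8800

ranges = [0.9800, 2.5778, 0.8800]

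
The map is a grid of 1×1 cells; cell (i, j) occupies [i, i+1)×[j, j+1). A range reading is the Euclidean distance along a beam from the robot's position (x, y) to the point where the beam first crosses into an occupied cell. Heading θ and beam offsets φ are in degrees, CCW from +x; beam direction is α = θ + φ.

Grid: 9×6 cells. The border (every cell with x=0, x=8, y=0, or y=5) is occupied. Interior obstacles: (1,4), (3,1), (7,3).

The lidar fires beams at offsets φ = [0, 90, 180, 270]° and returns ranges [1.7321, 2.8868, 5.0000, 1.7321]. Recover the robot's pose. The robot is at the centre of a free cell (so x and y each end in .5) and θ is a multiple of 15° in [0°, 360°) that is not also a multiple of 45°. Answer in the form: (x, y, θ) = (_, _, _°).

(x, y, θ) = (3.5, 3.5, 150°)

The pose lattice has 25·16 = 400 candidates. Test each by forward raycasting.
  (3.5, 4.5, 75°): beam 1 = 0.5176 ≠ 1.7321 ✗
  (5.5, 2.5, 195°): beam 1 = 1.9319 ≠ 1.7321 ✗
  (2.5, 3.5, 150°): beam 1 = 1.0000 ≠ 1.7321 ✗
  (6.5, 2.5, 285°): beam 1 = 1.5529 ≠ 1.7321 ✗
  …
  (3.5, 3.5, 150°): r_1=1.7321, r_2=2.8868, r_3=5.0000, r_4=1.7321 — all match ✓
Only this pose fits every beam.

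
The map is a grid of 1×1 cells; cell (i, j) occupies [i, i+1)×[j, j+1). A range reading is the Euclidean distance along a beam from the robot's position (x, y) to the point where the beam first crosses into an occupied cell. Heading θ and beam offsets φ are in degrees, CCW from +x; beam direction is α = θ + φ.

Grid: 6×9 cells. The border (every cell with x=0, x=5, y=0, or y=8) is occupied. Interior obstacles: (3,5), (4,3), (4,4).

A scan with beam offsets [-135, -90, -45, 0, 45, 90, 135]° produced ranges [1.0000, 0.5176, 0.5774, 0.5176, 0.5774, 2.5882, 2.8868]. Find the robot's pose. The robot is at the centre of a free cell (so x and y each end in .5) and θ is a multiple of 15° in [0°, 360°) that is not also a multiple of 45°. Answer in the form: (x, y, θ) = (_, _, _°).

Candidates: 25 free-cell centres × 16 headings = 400 poses. Raycast each; keep the one whose scan matches to 4 dp.
  (1.5, 7.5, 30°): beam 1 = 1.9319 ≠ 1.0000 ✗
  (3.5, 6.5, 195°): beam 1 = 1.7321 ≠ 1.0000 ✗
  (1.5, 3.5, 150°): beam 1 = 2.5882 ≠ 1.0000 ✗
  …
  (3.5, 4.5, 75°): r_1=1.0000, r_2=0.5176, r_3=0.5774, r_4=0.5176, r_5=0.5774, r_6=2.5882, r_7=2.8868 — all match ✓
Unique over the lattice → pose = (3.5, 4.5, 75°).

(x, y, θ) = (3.5, 4.5, 75°)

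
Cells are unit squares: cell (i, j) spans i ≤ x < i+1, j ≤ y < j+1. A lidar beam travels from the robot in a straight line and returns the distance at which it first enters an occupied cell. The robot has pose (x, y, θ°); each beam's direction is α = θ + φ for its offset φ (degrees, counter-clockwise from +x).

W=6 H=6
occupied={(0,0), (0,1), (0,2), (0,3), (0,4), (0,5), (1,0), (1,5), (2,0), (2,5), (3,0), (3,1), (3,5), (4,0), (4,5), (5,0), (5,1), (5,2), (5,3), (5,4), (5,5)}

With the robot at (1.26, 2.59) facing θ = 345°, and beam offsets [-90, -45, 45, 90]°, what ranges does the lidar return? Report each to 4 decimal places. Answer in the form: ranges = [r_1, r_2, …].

ranges = [1.0046, 1.8360, 4.3186, 2.4950]

beam 1: φ=-90°, α=255°
  d=(-0.2588,-0.9659)  start (1,2)  tX=1.0046 tY=0.6108  stride 1/|dx|=3.8637 1/|dy|=1.0353
    cross y-line → (1,1), t=0.6108
    cross x-line → (0,1), t=1.0046 (wall)
  → r_1 = 1.0046
beam 2: φ=-45°, α=300°
  d=(0.5000,-0.8660)  start (1,2)  tX=1.4800 tY=0.6813  stride 1/|dx|=2.0000 1/|dy|=1.1547
    cross y-line → (1,1), t=0.6813
    cross x-line → (2,1), t=1.4800
    cross y-line → (2,0), t=1.8360 (wall)
  → r_2 = 1.8360
beam 3: φ=45°, α=30°
  d=(0.8660,0.5000)  start (1,2)  tX=0.8545 tY=0.8200  stride 1/|dx|=1.1547 1/|dy|=2.0000
    cross y-line → (1,3), t=0.8200
    cross x-line → (2,3), t=0.8545
    cross x-line → (3,3), t=2.0092
    cross y-line → (3,4), t=2.8200
    cross x-line → (4,4), t=3.1639
    cross x-line → (5,4), t=4.3186 (wall)
  → r_3 = 4.3186
beam 4: φ=90°, α=75°
  d=(0.2588,0.9659)  start (1,2)  tX=2.8591 tY=0.4245  stride 1/|dx|=3.8637 1/|dy|=1.0353
    cross y-line → (1,3), t=0.4245
    cross y-line → (1,4), t=1.4597
    cross y-line → (1,5), t=2.4950 (wall)
  → r_4 = 2.4950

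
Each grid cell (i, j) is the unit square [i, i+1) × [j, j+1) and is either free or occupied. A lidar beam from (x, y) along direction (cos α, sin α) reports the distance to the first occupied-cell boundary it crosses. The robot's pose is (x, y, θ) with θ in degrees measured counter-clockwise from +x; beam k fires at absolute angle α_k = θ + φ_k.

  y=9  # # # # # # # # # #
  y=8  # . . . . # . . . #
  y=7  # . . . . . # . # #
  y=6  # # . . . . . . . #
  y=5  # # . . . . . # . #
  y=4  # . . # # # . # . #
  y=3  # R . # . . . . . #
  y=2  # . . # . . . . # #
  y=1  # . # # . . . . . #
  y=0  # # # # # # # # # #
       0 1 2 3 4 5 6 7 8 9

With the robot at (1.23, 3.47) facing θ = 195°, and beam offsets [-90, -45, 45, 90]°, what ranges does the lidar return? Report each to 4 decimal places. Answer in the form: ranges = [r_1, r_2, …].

ranges = [0.8887, 0.2656, 0.4600, 2.5571]

beam 1: φ=-90°, α=105°
  direction (-0.2588, 0.9659); cell (1,3); t to first gridline: x 0.8887, y 0.5487 (then +3.8637 / +1.0353)
    (1,4) via y @ 0.5487
    (0,4) via x @ 0.8887  # hit
  → r_1 = 0.8887
beam 2: φ=-45°, α=150°
  direction (-0.8660, 0.5000); cell (1,3); t to first gridline: x 0.2656, y 1.0600 (then +1.1547 / +2.0000)
    (0,3) via x @ 0.2656  # hit
  → r_2 = 0.2656
beam 3: φ=45°, α=240°
  direction (-0.5000, -0.8660); cell (1,3); t to first gridline: x 0.4600, y 0.5427 (then +2.0000 / +1.1547)
    (0,3) via x @ 0.4600  # hit
  → r_3 = 0.4600
beam 4: φ=90°, α=285°
  direction (0.2588, -0.9659); cell (1,3); t to first gridline: x 2.9751, y 0.4866 (then +3.8637 / +1.0353)
    (1,2) via y @ 0.4866
    (1,1) via y @ 1.5219
    (1,0) via y @ 2.5571  # hit
  → r_4 = 2.5571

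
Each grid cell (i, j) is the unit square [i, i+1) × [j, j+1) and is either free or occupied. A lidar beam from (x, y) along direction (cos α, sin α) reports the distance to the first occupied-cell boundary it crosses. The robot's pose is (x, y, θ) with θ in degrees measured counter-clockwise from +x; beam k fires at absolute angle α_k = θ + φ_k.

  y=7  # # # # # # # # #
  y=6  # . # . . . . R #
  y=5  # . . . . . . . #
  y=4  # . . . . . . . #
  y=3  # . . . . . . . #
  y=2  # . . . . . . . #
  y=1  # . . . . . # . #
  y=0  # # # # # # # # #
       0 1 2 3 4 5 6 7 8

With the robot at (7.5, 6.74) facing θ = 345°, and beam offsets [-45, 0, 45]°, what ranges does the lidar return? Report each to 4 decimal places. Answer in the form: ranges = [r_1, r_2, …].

beam 1: φ=-45°, α=300°
  d=(0.5000,-0.8660)  start (7,6)  tX=1.0000 tY=0.8545  stride 1/|dx|=2.0000 1/|dy|=1.1547
    cross y-line → (7,5), t=0.8545
    cross x-line → (8,5), t=1.0000 (wall)
  → r_1 = 1.0000
beam 2: φ=0°, α=345°
  d=(0.9659,-0.2588)  start (7,6)  tX=0.5176 tY=2.8591  stride 1/|dx|=1.0353 1/|dy|=3.8637
    cross x-line → (8,6), t=0.5176 (wall)
  → r_2 = 0.5176
beam 3: φ=45°, α=30°
  d=(0.8660,0.5000)  start (7,6)  tX=0.5774 tY=0.5200  stride 1/|dx|=1.1547 1/|dy|=2.0000
    cross y-line → (7,7), t=0.5200 (wall)
  → r_3 = 0.5200

ranges = [1.0000, 0.5176, 0.5200]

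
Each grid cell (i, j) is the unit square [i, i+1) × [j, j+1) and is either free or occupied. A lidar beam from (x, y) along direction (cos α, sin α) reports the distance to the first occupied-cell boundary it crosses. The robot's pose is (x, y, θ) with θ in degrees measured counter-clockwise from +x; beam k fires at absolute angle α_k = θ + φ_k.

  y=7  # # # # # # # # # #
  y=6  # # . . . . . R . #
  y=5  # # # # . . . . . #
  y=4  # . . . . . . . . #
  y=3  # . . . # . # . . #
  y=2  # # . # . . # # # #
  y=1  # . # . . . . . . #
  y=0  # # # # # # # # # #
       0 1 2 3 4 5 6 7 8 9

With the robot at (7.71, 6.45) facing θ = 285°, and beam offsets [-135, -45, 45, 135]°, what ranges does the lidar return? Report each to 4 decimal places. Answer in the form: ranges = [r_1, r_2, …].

ranges = [1.1000, 2.8290, 1.4896, 0.6351]

beam 1: φ=-135°, α=150°
  cosα=-0.8660 sinα=0.5000 | (7,6) | tMaxX 0.8198 tMaxY 1.1000 | tΔX 1.1547 tΔY 2.0000
    t=0.8198 [x] (6,6)
    t=1.1000 [y] (6,7) — stop
  → r_1 = 1.1000
beam 2: φ=-45°, α=240°
  cosα=-0.5000 sinα=-0.8660 | (7,6) | tMaxX 1.4200 tMaxY 0.5196 | tΔX 2.0000 tΔY 1.1547
    t=0.5196 [y] (7,5)
    t=1.4200 [x] (6,5)
    t=1.6743 [y] (6,4)
    t=2.8290 [y] (6,3) — stop
  → r_2 = 2.8290
beam 3: φ=45°, α=330°
  cosα=0.8660 sinα=-0.5000 | (7,6) | tMaxX 0.3349 tMaxY 0.9000 | tΔX 1.1547 tΔY 2.0000
    t=0.3349 [x] (8,6)
    t=0.9000 [y] (8,5)
    t=1.4896 [x] (9,5) — stop
  → r_3 = 1.4896
beam 4: φ=135°, α=60°
  cosα=0.5000 sinα=0.8660 | (7,6) | tMaxX 0.5800 tMaxY 0.6351 | tΔX 2.0000 tΔY 1.1547
    t=0.5800 [x] (8,6)
    t=0.6351 [y] (8,7) — stop
  → r_4 = 0.6351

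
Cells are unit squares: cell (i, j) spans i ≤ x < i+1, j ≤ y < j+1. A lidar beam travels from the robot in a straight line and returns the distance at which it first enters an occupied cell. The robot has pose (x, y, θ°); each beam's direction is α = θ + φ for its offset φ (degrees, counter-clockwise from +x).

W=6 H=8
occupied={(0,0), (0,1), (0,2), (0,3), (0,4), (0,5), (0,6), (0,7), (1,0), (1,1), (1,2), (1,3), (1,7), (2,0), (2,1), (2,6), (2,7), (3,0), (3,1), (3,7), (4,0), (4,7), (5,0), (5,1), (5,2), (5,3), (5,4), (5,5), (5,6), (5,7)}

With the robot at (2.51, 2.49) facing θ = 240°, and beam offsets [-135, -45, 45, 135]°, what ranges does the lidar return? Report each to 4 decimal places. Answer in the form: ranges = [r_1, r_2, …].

beam 1: φ=-135°, α=105°
  dir = (cos 105°, sin 105°) = (-0.2588, 0.9659); from cell (2,2)
  next x-line at t=1.9705, next y-line at t=0.5280; Δt_x=3.8637, Δt_y=1.0353
    y: enter (2,3) at t=0.5280
    y: enter (2,4) at t=1.5633
    x: enter (1,4) at t=1.9705
    y: enter (1,5) at t=2.5985
    y: enter (1,6) at t=3.6338
    y: enter (1,7) at t=4.6691 ← occupied
  → r_1 = 4.6691
beam 2: φ=-45°, α=195°
  dir = (cos 195°, sin 195°) = (-0.9659, -0.2588); from cell (2,2)
  next x-line at t=0.5280, next y-line at t=1.8932; Δt_x=1.0353, Δt_y=3.8637
    x: enter (1,2) at t=0.5280 ← occupied
  → r_2 = 0.5280
beam 3: φ=45°, α=285°
  dir = (cos 285°, sin 285°) = (0.2588, -0.9659); from cell (2,2)
  next x-line at t=1.8932, next y-line at t=0.5073; Δt_x=3.8637, Δt_y=1.0353
    y: enter (2,1) at t=0.5073 ← occupied
  → r_3 = 0.5073
beam 4: φ=135°, α=15°
  dir = (cos 15°, sin 15°) = (0.9659, 0.2588); from cell (2,2)
  next x-line at t=0.5073, next y-line at t=1.9705; Δt_x=1.0353, Δt_y=3.8637
    x: enter (3,2) at t=0.5073
    x: enter (4,2) at t=1.5426
    y: enter (4,3) at t=1.9705
    x: enter (5,3) at t=2.5778 ← occupied
  → r_4 = 2.5778

ranges = [4.6691, 0.5280, 0.5073, 2.5778]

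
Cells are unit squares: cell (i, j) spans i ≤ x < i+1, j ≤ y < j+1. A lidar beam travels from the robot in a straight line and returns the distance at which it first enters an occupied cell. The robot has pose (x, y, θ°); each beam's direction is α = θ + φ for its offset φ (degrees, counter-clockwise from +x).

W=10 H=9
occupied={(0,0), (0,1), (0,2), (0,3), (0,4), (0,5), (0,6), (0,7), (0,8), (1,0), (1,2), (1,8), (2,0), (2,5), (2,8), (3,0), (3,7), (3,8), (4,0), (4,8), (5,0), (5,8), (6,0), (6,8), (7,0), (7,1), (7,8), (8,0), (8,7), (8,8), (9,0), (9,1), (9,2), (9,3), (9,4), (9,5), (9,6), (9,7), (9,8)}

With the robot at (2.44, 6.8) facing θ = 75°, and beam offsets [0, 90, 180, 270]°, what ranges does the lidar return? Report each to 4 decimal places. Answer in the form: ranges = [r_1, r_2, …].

beam 1: φ=0°, α=75°
  dir = (cos 75°, sin 75°) = (0.2588, 0.9659); from cell (2,6)
  next x-line at t=2.1637, next y-line at t=0.2071; Δt_x=3.8637, Δt_y=1.0353
    y: enter (2,7) at t=0.2071
    y: enter (2,8) at t=1.2423 ← occupied
  → r_1 = 1.2423
beam 2: φ=90°, α=165°
  dir = (cos 165°, sin 165°) = (-0.9659, 0.2588); from cell (2,6)
  next x-line at t=0.4555, next y-line at t=0.7727; Δt_x=1.0353, Δt_y=3.8637
    x: enter (1,6) at t=0.4555
    y: enter (1,7) at t=0.7727
    x: enter (0,7) at t=1.4908 ← occupied
  → r_2 = 1.4908
beam 3: φ=180°, α=255°
  dir = (cos 255°, sin 255°) = (-0.2588, -0.9659); from cell (2,6)
  next x-line at t=1.7000, next y-line at t=0.8282; Δt_x=3.8637, Δt_y=1.0353
    y: enter (2,5) at t=0.8282 ← occupied
  → r_3 = 0.8282
beam 4: φ=270°, α=345°
  dir = (cos 345°, sin 345°) = (0.9659, -0.2588); from cell (2,6)
  next x-line at t=0.5798, next y-line at t=3.0910; Δt_x=1.0353, Δt_y=3.8637
    x: enter (3,6) at t=0.5798
    x: enter (4,6) at t=1.6150
    x: enter (5,6) at t=2.6503
    y: enter (5,5) at t=3.0910
    x: enter (6,5) at t=3.6856
    x: enter (7,5) at t=4.7209
    x: enter (8,5) at t=5.7561
    x: enter (9,5) at t=6.7914 ← occupied
  → r_4 = 6.7914

ranges = [1.2423, 1.4908, 0.8282, 6.7914]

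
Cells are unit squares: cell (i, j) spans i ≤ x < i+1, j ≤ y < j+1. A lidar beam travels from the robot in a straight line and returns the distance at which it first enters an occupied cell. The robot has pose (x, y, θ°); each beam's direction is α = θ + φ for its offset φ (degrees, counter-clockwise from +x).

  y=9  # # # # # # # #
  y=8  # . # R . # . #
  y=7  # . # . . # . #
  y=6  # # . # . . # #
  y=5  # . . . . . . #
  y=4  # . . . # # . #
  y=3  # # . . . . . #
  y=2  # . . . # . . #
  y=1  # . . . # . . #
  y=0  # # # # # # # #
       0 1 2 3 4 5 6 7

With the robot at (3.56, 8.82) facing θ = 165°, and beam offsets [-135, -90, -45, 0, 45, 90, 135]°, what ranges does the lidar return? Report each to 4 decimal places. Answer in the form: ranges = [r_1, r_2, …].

beam 1: φ=-135°, α=30°
  direction (0.8660, 0.5000); cell (3,8); t to first gridline: x 0.5081, y 0.3600 (then +1.1547 / +2.0000)
    (3,9) via y @ 0.3600  # hit
  → r_1 = 0.3600
beam 2: φ=-90°, α=75°
  direction (0.2588, 0.9659); cell (3,8); t to first gridline: x 1.7000, y 0.1863 (then +3.8637 / +1.0353)
    (3,9) via y @ 0.1863  # hit
  → r_2 = 0.1863
beam 3: φ=-45°, α=120°
  direction (-0.5000, 0.8660); cell (3,8); t to first gridline: x 1.1200, y 0.2078 (then +2.0000 / +1.1547)
    (3,9) via y @ 0.2078  # hit
  → r_3 = 0.2078
beam 4: φ=0°, α=165°
  direction (-0.9659, 0.2588); cell (3,8); t to first gridline: x 0.5798, y 0.6955 (then +1.0353 / +3.8637)
    (2,8) via x @ 0.5798  # hit
  → r_4 = 0.5798
beam 5: φ=45°, α=210°
  direction (-0.8660, -0.5000); cell (3,8); t to first gridline: x 0.6466, y 1.6400 (then +1.1547 / +2.0000)
    (2,8) via x @ 0.6466  # hit
  → r_5 = 0.6466
beam 6: φ=90°, α=255°
  direction (-0.2588, -0.9659); cell (3,8); t to first gridline: x 2.1637, y 0.8489 (then +3.8637 / +1.0353)
    (3,7) via y @ 0.8489
    (3,6) via y @ 1.8842  # hit
  → r_6 = 1.8842
beam 7: φ=135°, α=300°
  direction (0.5000, -0.8660); cell (3,8); t to first gridline: x 0.8800, y 0.9469 (then +2.0000 / +1.1547)
    (4,8) via x @ 0.8800
    (4,7) via y @ 0.9469
    (4,6) via y @ 2.1016
    (5,6) via x @ 2.8800
    (5,5) via y @ 3.2563
    (5,4) via y @ 4.4110  # hit
  → r_7 = 4.4110

ranges = [0.3600, 0.1863, 0.2078, 0.5798, 0.6466, 1.8842, 4.4110]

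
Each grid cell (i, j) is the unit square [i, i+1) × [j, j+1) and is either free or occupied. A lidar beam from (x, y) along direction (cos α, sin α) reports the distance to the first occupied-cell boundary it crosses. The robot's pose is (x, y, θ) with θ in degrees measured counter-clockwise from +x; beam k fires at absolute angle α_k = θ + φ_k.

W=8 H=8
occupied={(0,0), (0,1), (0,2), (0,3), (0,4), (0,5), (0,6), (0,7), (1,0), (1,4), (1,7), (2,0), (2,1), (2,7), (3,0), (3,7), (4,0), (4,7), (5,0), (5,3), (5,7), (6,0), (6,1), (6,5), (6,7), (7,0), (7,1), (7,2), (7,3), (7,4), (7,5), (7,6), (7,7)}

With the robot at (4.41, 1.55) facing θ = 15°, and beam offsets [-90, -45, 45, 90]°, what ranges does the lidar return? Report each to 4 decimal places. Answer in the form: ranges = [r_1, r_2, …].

beam 1: φ=-90°, α=285°
  cosα=0.2588 sinα=-0.9659 | (4,1) | tMaxX 2.2796 tMaxY 0.5694 | tΔX 3.8637 tΔY 1.0353
    t=0.5694 [y] (4,0) — stop
  → r_1 = 0.5694
beam 2: φ=-45°, α=330°
  cosα=0.8660 sinα=-0.5000 | (4,1) | tMaxX 0.6813 tMaxY 1.1000 | tΔX 1.1547 tΔY 2.0000
    t=0.6813 [x] (5,1)
    t=1.1000 [y] (5,0) — stop
  → r_2 = 1.1000
beam 3: φ=45°, α=60°
  cosα=0.5000 sinα=0.8660 | (4,1) | tMaxX 1.1800 tMaxY 0.5196 | tΔX 2.0000 tΔY 1.1547
    t=0.5196 [y] (4,2)
    t=1.1800 [x] (5,2)
    t=1.6743 [y] (5,3) — stop
  → r_3 = 1.6743
beam 4: φ=90°, α=105°
  cosα=-0.2588 sinα=0.9659 | (4,1) | tMaxX 1.5841 tMaxY 0.4659 | tΔX 3.8637 tΔY 1.0353
    t=0.4659 [y] (4,2)
    t=1.5012 [y] (4,3)
    t=1.5841 [x] (3,3)
    t=2.5364 [y] (3,4)
    t=3.5717 [y] (3,5)
    t=4.6070 [y] (3,6)
    t=5.4478 [x] (2,6)
    t=5.6423 [y] (2,7) — stop
  → r_4 = 5.6423

ranges = [0.5694, 1.1000, 1.6743, 5.6423]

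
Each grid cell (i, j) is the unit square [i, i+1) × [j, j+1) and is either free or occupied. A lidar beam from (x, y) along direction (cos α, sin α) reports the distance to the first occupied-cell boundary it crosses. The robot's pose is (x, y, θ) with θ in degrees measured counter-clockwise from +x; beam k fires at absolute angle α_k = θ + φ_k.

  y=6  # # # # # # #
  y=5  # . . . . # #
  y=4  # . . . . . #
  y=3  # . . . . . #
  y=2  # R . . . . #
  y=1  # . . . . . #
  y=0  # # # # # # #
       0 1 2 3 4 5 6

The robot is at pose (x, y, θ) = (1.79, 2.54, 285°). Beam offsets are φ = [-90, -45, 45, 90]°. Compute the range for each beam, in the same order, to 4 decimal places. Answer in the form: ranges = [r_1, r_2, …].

ranges = [0.8179, 1.5800, 3.0800, 4.3585]

beam 1: φ=-90°, α=195°
  d=(-0.9659,-0.2588)  start (1,2)  tX=0.8179 tY=2.0864  stride 1/|dx|=1.0353 1/|dy|=3.8637
    cross x-line → (0,2), t=0.8179 (wall)
  → r_1 = 0.8179
beam 2: φ=-45°, α=240°
  d=(-0.5000,-0.8660)  start (1,2)  tX=1.5800 tY=0.6235  stride 1/|dx|=2.0000 1/|dy|=1.1547
    cross y-line → (1,1), t=0.6235
    cross x-line → (0,1), t=1.5800 (wall)
  → r_2 = 1.5800
beam 3: φ=45°, α=330°
  d=(0.8660,-0.5000)  start (1,2)  tX=0.2425 tY=1.0800  stride 1/|dx|=1.1547 1/|dy|=2.0000
    cross x-line → (2,2), t=0.2425
    cross y-line → (2,1), t=1.0800
    cross x-line → (3,1), t=1.3972
    cross x-line → (4,1), t=2.5519
    cross y-line → (4,0), t=3.0800 (wall)
  → r_3 = 3.0800
beam 4: φ=90°, α=15°
  d=(0.9659,0.2588)  start (1,2)  tX=0.2174 tY=1.7773  stride 1/|dx|=1.0353 1/|dy|=3.8637
    cross x-line → (2,2), t=0.2174
    cross x-line → (3,2), t=1.2527
    cross y-line → (3,3), t=1.7773
    cross x-line → (4,3), t=2.2880
    cross x-line → (5,3), t=3.3232
    cross x-line → (6,3), t=4.3585 (wall)
  → r_4 = 4.3585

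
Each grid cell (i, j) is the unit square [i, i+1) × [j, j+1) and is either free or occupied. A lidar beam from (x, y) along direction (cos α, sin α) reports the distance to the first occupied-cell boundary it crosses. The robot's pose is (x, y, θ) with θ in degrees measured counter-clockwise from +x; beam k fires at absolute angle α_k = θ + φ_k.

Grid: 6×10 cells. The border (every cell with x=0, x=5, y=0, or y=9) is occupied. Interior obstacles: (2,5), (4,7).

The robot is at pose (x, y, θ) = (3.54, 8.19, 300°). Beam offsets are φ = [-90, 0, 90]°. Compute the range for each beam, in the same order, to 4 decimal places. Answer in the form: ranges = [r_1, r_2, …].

ranges = [2.9329, 0.9200, 1.6200]

beam 1: φ=-90°, α=210°
  d=(-0.8660,-0.5000)  start (3,8)  tX=0.6235 tY=0.3800  stride 1/|dx|=1.1547 1/|dy|=2.0000
    cross y-line → (3,7), t=0.3800
    cross x-line → (2,7), t=0.6235
    cross x-line → (1,7), t=1.7782
    cross y-line → (1,6), t=2.3800
    cross x-line → (0,6), t=2.9329 (wall)
  → r_1 = 2.9329
beam 2: φ=0°, α=300°
  d=(0.5000,-0.8660)  start (3,8)  tX=0.9200 tY=0.2194  stride 1/|dx|=2.0000 1/|dy|=1.1547
    cross y-line → (3,7), t=0.2194
    cross x-line → (4,7), t=0.9200 (wall)
  → r_2 = 0.9200
beam 3: φ=90°, α=30°
  d=(0.8660,0.5000)  start (3,8)  tX=0.5312 tY=1.6200  stride 1/|dx|=1.1547 1/|dy|=2.0000
    cross x-line → (4,8), t=0.5312
    cross y-line → (4,9), t=1.6200 (wall)
  → r_3 = 1.6200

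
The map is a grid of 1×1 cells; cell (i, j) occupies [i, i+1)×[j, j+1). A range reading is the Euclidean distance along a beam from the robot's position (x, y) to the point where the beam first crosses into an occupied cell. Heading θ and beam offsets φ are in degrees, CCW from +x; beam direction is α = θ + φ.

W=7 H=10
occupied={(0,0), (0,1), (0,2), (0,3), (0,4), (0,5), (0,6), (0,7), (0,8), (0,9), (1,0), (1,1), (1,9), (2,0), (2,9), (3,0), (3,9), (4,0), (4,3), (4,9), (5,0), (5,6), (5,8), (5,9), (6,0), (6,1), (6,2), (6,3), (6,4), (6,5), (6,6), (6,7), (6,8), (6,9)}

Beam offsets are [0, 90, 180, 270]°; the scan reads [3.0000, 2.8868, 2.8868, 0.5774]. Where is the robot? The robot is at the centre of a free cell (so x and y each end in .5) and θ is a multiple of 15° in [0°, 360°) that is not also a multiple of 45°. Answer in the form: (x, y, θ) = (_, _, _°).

(x, y, θ) = (3.5, 3.5, 60°)

Candidates: 36 free-cell centres × 16 headings = 576 poses. Raycast each; keep the one whose scan matches to 4 dp.
  (4.5, 8.5, 195°): beam 1 = 3.6235 ≠ 3.0000 ✗
  (2.5, 7.5, 30°): beam 1 = 2.8868 ≠ 3.0000 ✗
  (1.5, 2.5, 255°): beam 1 = 0.5176 ≠ 3.0000 ✗
  (2.5, 2.5, 345°): beam 1 = 3.6235 ≠ 3.0000 ✗
  (2.5, 6.5, 75°): beam 1 = 2.5882 ≠ 3.0000 ✗
  …
  (3.5, 3.5, 60°): r_1=3.0000, r_2=2.8868, r_3=2.8868, r_4=0.5774 — all match ✓
Only this pose fits every beam.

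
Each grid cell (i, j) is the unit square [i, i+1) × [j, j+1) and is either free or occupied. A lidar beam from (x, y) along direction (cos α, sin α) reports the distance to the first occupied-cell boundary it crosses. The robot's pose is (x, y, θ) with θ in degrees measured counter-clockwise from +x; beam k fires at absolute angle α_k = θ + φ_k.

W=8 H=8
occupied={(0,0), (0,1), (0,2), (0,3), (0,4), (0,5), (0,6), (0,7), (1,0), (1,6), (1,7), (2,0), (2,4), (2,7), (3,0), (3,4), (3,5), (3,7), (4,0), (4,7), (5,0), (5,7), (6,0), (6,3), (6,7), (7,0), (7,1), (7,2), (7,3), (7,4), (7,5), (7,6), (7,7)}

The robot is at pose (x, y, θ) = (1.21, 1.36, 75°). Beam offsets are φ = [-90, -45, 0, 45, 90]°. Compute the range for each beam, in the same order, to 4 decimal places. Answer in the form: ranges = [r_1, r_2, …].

beam 1: φ=-90°, α=345°
  direction (0.9659, -0.2588); cell (1,1); t to first gridline: x 0.8179, y 1.3909 (then +1.0353 / +3.8637)
    (2,1) via x @ 0.8179
    (2,0) via y @ 1.3909  # hit
  → r_1 = 1.3909
beam 2: φ=-45°, α=30°
  direction (0.8660, 0.5000); cell (1,1); t to first gridline: x 0.9122, y 1.2800 (then +1.1547 / +2.0000)
    (2,1) via x @ 0.9122
    (2,2) via y @ 1.2800
    (3,2) via x @ 2.0669
    (4,2) via x @ 3.2216
    (4,3) via y @ 3.2800
    (5,3) via x @ 4.3763
    (5,4) via y @ 5.2800
    (6,4) via x @ 5.5310
    (7,4) via x @ 6.6857  # hit
  → r_2 = 6.6857
beam 3: φ=0°, α=75°
  direction (0.2588, 0.9659); cell (1,1); t to first gridline: x 3.0523, y 0.6626 (then +3.8637 / +1.0353)
    (1,2) via y @ 0.6626
    (1,3) via y @ 1.6979
    (1,4) via y @ 2.7331
    (2,4) via x @ 3.0523  # hit
  → r_3 = 3.0523
beam 4: φ=45°, α=120°
  direction (-0.5000, 0.8660); cell (1,1); t to first gridline: x 0.4200, y 0.7390 (then +2.0000 / +1.1547)
    (0,1) via x @ 0.4200  # hit
  → r_4 = 0.4200
beam 5: φ=90°, α=165°
  direction (-0.9659, 0.2588); cell (1,1); t to first gridline: x 0.2174, y 2.4728 (then +1.0353 / +3.8637)
    (0,1) via x @ 0.2174  # hit
  → r_5 = 0.2174

ranges = [1.3909, 6.6857, 3.0523, 0.4200, 0.2174]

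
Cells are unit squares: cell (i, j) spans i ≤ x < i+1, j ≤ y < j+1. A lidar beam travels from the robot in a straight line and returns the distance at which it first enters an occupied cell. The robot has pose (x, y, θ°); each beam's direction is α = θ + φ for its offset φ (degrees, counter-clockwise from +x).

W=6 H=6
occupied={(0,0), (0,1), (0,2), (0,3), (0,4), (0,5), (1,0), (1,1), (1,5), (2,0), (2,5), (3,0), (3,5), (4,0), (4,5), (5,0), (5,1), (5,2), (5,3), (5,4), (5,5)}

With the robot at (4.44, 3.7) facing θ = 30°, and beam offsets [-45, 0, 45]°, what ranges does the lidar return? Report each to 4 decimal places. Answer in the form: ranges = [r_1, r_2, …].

beam 1: φ=-45°, α=345°
  direction (0.9659, -0.2588); cell (4,3); t to first gridline: x 0.5798, y 2.7046 (then +1.0353 / +3.8637)
    (5,3) via x @ 0.5798  # hit
  → r_1 = 0.5798
beam 2: φ=0°, α=30°
  direction (0.8660, 0.5000); cell (4,3); t to first gridline: x 0.6466, y 0.6000 (then +1.1547 / +2.0000)
    (4,4) via y @ 0.6000
    (5,4) via x @ 0.6466  # hit
  → r_2 = 0.6466
beam 3: φ=45°, α=75°
  direction (0.2588, 0.9659); cell (4,3); t to first gridline: x 2.1637, y 0.3106 (then +3.8637 / +1.0353)
    (4,4) via y @ 0.3106
    (4,5) via y @ 1.3459  # hit
  → r_3 = 1.3459

ranges = [0.5798, 0.6466, 1.3459]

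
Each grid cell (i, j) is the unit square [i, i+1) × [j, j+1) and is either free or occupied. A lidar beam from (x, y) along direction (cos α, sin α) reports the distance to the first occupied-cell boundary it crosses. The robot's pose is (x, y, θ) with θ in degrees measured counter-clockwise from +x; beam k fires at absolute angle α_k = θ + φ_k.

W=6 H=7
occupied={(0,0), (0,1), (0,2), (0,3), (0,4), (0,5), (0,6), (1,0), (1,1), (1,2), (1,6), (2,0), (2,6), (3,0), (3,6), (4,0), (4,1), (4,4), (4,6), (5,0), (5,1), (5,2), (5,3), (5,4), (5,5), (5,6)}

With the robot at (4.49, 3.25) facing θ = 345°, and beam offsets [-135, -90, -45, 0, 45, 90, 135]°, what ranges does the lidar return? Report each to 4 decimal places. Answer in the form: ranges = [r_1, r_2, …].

ranges = [2.8752, 1.2941, 1.0200, 0.5280, 0.5889, 0.7765, 0.8660]

beam 1: φ=-135°, α=210°
  cosα=-0.8660 sinα=-0.5000 | (4,3) | tMaxX 0.5658 tMaxY 0.5000 | tΔX 1.1547 tΔY 2.0000
    t=0.5000 [y] (4,2)
    t=0.5658 [x] (3,2)
    t=1.7205 [x] (2,2)
    t=2.5000 [y] (2,1)
    t=2.8752 [x] (1,1) — stop
  → r_1 = 2.8752
beam 2: φ=-90°, α=255°
  cosα=-0.2588 sinα=-0.9659 | (4,3) | tMaxX 1.8932 tMaxY 0.2588 | tΔX 3.8637 tΔY 1.0353
    t=0.2588 [y] (4,2)
    t=1.2941 [y] (4,1) — stop
  → r_2 = 1.2941
beam 3: φ=-45°, α=300°
  cosα=0.5000 sinα=-0.8660 | (4,3) | tMaxX 1.0200 tMaxY 0.2887 | tΔX 2.0000 tΔY 1.1547
    t=0.2887 [y] (4,2)
    t=1.0200 [x] (5,2) — stop
  → r_3 = 1.0200
beam 4: φ=0°, α=345°
  cosα=0.9659 sinα=-0.2588 | (4,3) | tMaxX 0.5280 tMaxY 0.9659 | tΔX 1.0353 tΔY 3.8637
    t=0.5280 [x] (5,3) — stop
  → r_4 = 0.5280
beam 5: φ=45°, α=30°
  cosα=0.8660 sinα=0.5000 | (4,3) | tMaxX 0.5889 tMaxY 1.5000 | tΔX 1.1547 tΔY 2.0000
    t=0.5889 [x] (5,3) — stop
  → r_5 = 0.5889
beam 6: φ=90°, α=75°
  cosα=0.2588 sinα=0.9659 | (4,3) | tMaxX 1.9705 tMaxY 0.7765 | tΔX 3.8637 tΔY 1.0353
    t=0.7765 [y] (4,4) — stop
  → r_6 = 0.7765
beam 7: φ=135°, α=120°
  cosα=-0.5000 sinα=0.8660 | (4,3) | tMaxX 0.9800 tMaxY 0.8660 | tΔX 2.0000 tΔY 1.1547
    t=0.8660 [y] (4,4) — stop
  → r_7 = 0.8660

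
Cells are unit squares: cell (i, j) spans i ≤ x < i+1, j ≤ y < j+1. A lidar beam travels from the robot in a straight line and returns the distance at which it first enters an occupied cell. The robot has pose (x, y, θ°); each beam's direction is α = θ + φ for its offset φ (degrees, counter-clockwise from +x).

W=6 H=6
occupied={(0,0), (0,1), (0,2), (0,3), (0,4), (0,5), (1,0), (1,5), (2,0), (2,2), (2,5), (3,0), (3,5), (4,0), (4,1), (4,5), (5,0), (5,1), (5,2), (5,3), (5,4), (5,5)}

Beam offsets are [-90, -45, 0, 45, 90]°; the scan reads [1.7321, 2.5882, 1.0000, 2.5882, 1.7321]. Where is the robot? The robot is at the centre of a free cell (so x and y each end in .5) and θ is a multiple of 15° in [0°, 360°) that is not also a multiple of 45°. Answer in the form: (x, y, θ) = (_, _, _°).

(x, y, θ) = (3.5, 3.5, 210°)

Candidates: 14 free-cell centres × 16 headings = 224 poses. Raycast each; keep the one whose scan matches to 4 dp.
  (3.5, 2.5, 75°): beam 1 = 1.5529 ≠ 1.7321 ✗
  (4.5, 4.5, 30°): beam 1 = 1.0000 ≠ 1.7321 ✗
  (3.5, 2.5, 105°): beam 1 = 1.5529 ≠ 1.7321 ✗
  (3.5, 2.5, 345°): beam 1 = 1.5529 ≠ 1.7321 ✗
  (1.5, 2.5, 60°): beam 1 = 0.5774 ≠ 1.7321 ✗
  …
  (3.5, 3.5, 210°): r_1=1.7321, r_2=2.5882, r_3=1.0000, r_4=2.5882, r_5=1.7321 — all match ✓
Unique over the lattice → pose = (3.5, 3.5, 210°).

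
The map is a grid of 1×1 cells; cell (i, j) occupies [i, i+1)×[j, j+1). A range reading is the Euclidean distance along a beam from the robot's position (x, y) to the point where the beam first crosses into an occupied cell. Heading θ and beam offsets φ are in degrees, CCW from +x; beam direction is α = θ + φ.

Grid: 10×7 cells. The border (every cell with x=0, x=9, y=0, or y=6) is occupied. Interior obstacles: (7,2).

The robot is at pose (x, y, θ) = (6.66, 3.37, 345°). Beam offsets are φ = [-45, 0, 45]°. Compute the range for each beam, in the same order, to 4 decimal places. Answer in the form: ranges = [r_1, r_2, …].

ranges = [0.6800, 2.4225, 2.7020]

beam 1: φ=-45°, α=300°
  cosα=0.5000 sinα=-0.8660 | (6,3) | tMaxX 0.6800 tMaxY 0.4272 | tΔX 2.0000 tΔY 1.1547
    t=0.4272 [y] (6,2)
    t=0.6800 [x] (7,2) — stop
  → r_1 = 0.6800
beam 2: φ=0°, α=345°
  cosα=0.9659 sinα=-0.2588 | (6,3) | tMaxX 0.3520 tMaxY 1.4296 | tΔX 1.0353 tΔY 3.8637
    t=0.3520 [x] (7,3)
    t=1.3873 [x] (8,3)
    t=1.4296 [y] (8,2)
    t=2.4225 [x] (9,2) — stop
  → r_2 = 2.4225
beam 3: φ=45°, α=30°
  cosα=0.8660 sinα=0.5000 | (6,3) | tMaxX 0.3926 tMaxY 1.2600 | tΔX 1.1547 tΔY 2.0000
    t=0.3926 [x] (7,3)
    t=1.2600 [y] (7,4)
    t=1.5473 [x] (8,4)
    t=2.7020 [x] (9,4) — stop
  → r_3 = 2.7020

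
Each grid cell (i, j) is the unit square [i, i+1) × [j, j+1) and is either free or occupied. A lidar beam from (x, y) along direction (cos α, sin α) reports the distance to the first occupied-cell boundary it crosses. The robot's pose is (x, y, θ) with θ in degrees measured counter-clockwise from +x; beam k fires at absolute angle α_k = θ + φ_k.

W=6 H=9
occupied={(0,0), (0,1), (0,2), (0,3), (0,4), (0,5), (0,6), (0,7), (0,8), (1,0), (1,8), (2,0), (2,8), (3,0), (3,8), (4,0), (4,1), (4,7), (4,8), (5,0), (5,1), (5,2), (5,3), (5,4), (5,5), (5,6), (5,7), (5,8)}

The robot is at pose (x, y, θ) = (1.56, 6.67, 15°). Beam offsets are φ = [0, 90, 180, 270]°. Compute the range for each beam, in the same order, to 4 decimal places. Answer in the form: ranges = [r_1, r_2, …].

ranges = [2.5261, 1.3769, 0.5798, 5.8700]

beam 1: φ=0°, α=15°
  d=(0.9659,0.2588)  start (1,6)  tX=0.4555 tY=1.2750  stride 1/|dx|=1.0353 1/|dy|=3.8637
    cross x-line → (2,6), t=0.4555
    cross y-line → (2,7), t=1.2750
    cross x-line → (3,7), t=1.4908
    cross x-line → (4,7), t=2.5261 (wall)
  → r_1 = 2.5261
beam 2: φ=90°, α=105°
  d=(-0.2588,0.9659)  start (1,6)  tX=2.1637 tY=0.3416  stride 1/|dx|=3.8637 1/|dy|=1.0353
    cross y-line → (1,7), t=0.3416
    cross y-line → (1,8), t=1.3769 (wall)
  → r_2 = 1.3769
beam 3: φ=180°, α=195°
  d=(-0.9659,-0.2588)  start (1,6)  tX=0.5798 tY=2.5887  stride 1/|dx|=1.0353 1/|dy|=3.8637
    cross x-line → (0,6), t=0.5798 (wall)
  → r_3 = 0.5798
beam 4: φ=270°, α=285°
  d=(0.2588,-0.9659)  start (1,6)  tX=1.7000 tY=0.6936  stride 1/|dx|=3.8637 1/|dy|=1.0353
    cross y-line → (1,5), t=0.6936
    cross x-line → (2,5), t=1.7000
    cross y-line → (2,4), t=1.7289
    cross y-line → (2,3), t=2.7642
    cross y-line → (2,2), t=3.7995
    cross y-line → (2,1), t=4.8347
    cross x-line → (3,1), t=5.5637
    cross y-line → (3,0), t=5.8700 (wall)
  → r_4 = 5.8700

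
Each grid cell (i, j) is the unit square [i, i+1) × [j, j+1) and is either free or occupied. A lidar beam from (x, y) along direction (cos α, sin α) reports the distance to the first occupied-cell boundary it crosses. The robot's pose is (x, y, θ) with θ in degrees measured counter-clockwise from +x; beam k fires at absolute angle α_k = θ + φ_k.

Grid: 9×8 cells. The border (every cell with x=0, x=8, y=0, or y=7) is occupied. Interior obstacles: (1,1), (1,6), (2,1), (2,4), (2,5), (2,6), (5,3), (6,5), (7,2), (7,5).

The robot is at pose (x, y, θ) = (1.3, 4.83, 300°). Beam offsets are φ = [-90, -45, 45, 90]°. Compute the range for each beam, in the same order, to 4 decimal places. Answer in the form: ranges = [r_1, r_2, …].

ranges = [0.3464, 1.1591, 0.7247, 0.8083]

beam 1: φ=-90°, α=210°
  d=(-0.8660,-0.5000)  start (1,4)  tX=0.3464 tY=1.6600  stride 1/|dx|=1.1547 1/|dy|=2.0000
    cross x-line → (0,4), t=0.3464 (wall)
  → r_1 = 0.3464
beam 2: φ=-45°, α=255°
  d=(-0.2588,-0.9659)  start (1,4)  tX=1.1591 tY=0.8593  stride 1/|dx|=3.8637 1/|dy|=1.0353
    cross y-line → (1,3), t=0.8593
    cross x-line → (0,3), t=1.1591 (wall)
  → r_2 = 1.1591
beam 3: φ=45°, α=345°
  d=(0.9659,-0.2588)  start (1,4)  tX=0.7247 tY=3.2069  stride 1/|dx|=1.0353 1/|dy|=3.8637
    cross x-line → (2,4), t=0.7247 (wall)
  → r_3 = 0.7247
beam 4: φ=90°, α=30°
  d=(0.8660,0.5000)  start (1,4)  tX=0.8083 tY=0.3400  stride 1/|dx|=1.1547 1/|dy|=2.0000
    cross y-line → (1,5), t=0.3400
    cross x-line → (2,5), t=0.8083 (wall)
  → r_4 = 0.8083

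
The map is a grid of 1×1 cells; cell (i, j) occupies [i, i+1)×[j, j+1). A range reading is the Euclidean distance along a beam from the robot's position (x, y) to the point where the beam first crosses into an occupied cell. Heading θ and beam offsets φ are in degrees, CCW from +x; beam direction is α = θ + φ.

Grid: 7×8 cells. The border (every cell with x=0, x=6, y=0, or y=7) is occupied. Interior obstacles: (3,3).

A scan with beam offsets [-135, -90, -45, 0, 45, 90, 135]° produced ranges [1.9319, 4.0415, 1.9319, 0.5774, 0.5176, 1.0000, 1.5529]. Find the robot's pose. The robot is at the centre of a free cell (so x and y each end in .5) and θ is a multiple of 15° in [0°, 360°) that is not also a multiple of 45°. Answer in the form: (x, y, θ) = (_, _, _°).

Candidates: 29 free-cell centres × 16 headings = 464 poses. Raycast each; keep the one whose scan matches to 4 dp.
  (5.5, 1.5, 30°): beam 1 = 0.5176 ≠ 1.9319 ✗
  (1.5, 5.5, 255°): beam 1 = 1.0000 ≠ 1.9319 ✗
  (2.5, 6.5, 300°): beam 1 = 1.5529 ≠ 1.9319 ✗
  (2.5, 4.5, 105°): beam 1 = 1.0000 ≠ 1.9319 ✗
  …
  (4.5, 1.5, 240°): r_1=1.9319, r_2=4.0415, r_3=1.9319, r_4=0.5774, r_5=0.5176, r_6=1.0000, r_7=1.5529 — all match ✓
Unique over the lattice → pose = (4.5, 1.5, 240°).

(x, y, θ) = (4.5, 1.5, 240°)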